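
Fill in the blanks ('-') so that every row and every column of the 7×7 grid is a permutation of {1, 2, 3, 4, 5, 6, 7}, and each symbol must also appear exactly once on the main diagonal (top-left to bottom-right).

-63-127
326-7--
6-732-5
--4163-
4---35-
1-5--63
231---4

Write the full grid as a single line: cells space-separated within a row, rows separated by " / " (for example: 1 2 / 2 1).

5 6 3 4 1 2 7 / 3 2 6 5 7 4 1 / 6 4 7 3 2 1 5 / 7 5 4 1 6 3 2 / 4 1 2 7 3 5 6 / 1 7 5 2 4 6 3 / 2 3 1 6 5 7 4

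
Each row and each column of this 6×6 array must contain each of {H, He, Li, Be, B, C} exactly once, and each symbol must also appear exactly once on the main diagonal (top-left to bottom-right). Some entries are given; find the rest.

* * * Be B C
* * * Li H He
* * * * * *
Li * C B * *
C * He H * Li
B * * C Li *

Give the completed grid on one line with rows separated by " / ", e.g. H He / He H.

row 2 has {H,He,Li}; column 1 has {Li,B,C} — only Be is left for (r2,c1).
row 2 has {H,He,Li,Be}; column 2 is empty so far; the diagonal has {B} — only C is left for (r2,c2).
row 2 has {H,He,Li,Be,C}; column 3 has {He,C} — only B is left for (r2,c3).
row 3 is empty so far; column 4 has {H,Li,Be,B,C} — only He is left for (r3,c4).
row 5 has {H,He,Li,C}; column 5 has {H,Li,B}; the diagonal has {B,C} — only Be is left for (r5,c5).
row 6 has {Li,B,C}; column 6 has {He,Li,C}; the diagonal has {Be,B,C} — only H is left for (r6,c6).
row 1 has {Be,B,C}; column 1 has {Li,Be,B,C}; the diagonal has {H,Be,B,C} — only He is left for (r1,c1).
row 3 has {He}; column 1 has {He,Li,Be,B,C} — only H is left for (r3,c1).
row 3 has {H,He}; column 3 has {He,B,C}; the diagonal has {H,He,Be,B,C} — only Li is left for (r3,c3).
row 3 has {H,He,Li}; column 5 has {H,Li,Be,B} — only C is left for (r3,c5).
row 4 has {Li,B,C}; column 5 has {H,Li,Be,B,C} — only He is left for (r4,c5).
row 4 has {He,Li,B,C}; column 6 has {H,He,Li,C} — only Be is left for (r4,c6).
row 5 has {H,He,Li,Be,C}; column 2 has {C} — only B is left for (r5,c2).
row 6 has {H,Li,B,C}; column 3 has {He,Li,B,C} — only Be is left for (r6,c3).
row 1 has {He,Be,B,C}; column 3 has {He,Li,Be,B,C} — only H is left for (r1,c3).
row 3 has {H,He,Li,C}; column 2 has {B,C} — only Be is left for (r3,c2).
row 3 has {H,He,Li,Be,C}; column 6 has {H,He,Li,Be,C} — only B is left for (r3,c6).
row 4 has {He,Li,Be,B,C}; column 2 has {Be,B,C} — only H is left for (r4,c2).
row 6 has {H,Li,Be,B,C}; column 2 has {H,Be,B,C} — only He is left for (r6,c2).
row 1 has {H,He,Be,B,C}; column 2 has {H,He,Be,B,C} — only Li is left for (r1,c2).

He Li H Be B C / Be C B Li H He / H Be Li He C B / Li H C B He Be / C B He H Be Li / B He Be C Li H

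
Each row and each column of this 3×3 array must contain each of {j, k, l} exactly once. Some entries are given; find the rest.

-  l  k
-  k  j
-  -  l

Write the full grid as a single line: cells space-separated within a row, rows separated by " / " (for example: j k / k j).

(r1,c1) = j
(r2,c1) = l
(r3,c1) = k
(r3,c2) = j

j l k / l k j / k j l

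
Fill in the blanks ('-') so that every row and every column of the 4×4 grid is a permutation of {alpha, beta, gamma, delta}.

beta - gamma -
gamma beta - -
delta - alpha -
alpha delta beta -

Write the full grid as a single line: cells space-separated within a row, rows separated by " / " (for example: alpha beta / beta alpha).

(r1,c2) = alpha
(r1,c4) = delta
(r2,c3) = delta
(r2,c4) = alpha
(r3,c2) = gamma
(r3,c4) = beta
(r4,c4) = gamma

beta alpha gamma delta / gamma beta delta alpha / delta gamma alpha beta / alpha delta beta gamma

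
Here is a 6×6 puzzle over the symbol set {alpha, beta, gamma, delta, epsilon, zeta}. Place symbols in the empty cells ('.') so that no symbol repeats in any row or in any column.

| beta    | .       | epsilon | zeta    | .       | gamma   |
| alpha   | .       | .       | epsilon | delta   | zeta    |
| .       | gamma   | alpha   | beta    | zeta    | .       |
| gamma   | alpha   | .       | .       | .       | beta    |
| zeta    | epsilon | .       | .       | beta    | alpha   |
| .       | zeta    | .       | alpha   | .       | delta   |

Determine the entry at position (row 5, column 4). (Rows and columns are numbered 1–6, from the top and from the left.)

gamma

row 1 has {beta,gamma,epsilon,zeta}; column 2 has {alpha,gamma,epsilon,zeta} — only delta is left for (r1,c2).
row 1 has {beta,gamma,delta,epsilon,zeta}; column 5 has {beta,delta,zeta} — only alpha is left for (r1,c5).
row 2 has {alpha,delta,epsilon,zeta}; column 2 has {alpha,gamma,delta,epsilon,zeta} — only beta is left for (r2,c2).
row 2 has {alpha,beta,delta,epsilon,zeta}; column 3 has {alpha,epsilon} — only gamma is left for (r2,c3).
row 3 has {alpha,beta,gamma,zeta}; column 6 has {alpha,beta,gamma,delta,zeta} — only epsilon is left for (r3,c6).
row 4 has {alpha,beta,gamma}; column 4 has {alpha,beta,epsilon,zeta} — only delta is left for (r4,c4).
row 4 has {alpha,beta,gamma,delta}; column 5 has {alpha,beta,delta,zeta} — only epsilon is left for (r4,c5).
row 5 has {alpha,beta,epsilon,zeta}; column 3 has {alpha,gamma,epsilon} — only delta is left for (r5,c3).
row 5 has {alpha,beta,delta,epsilon,zeta}; column 4 has {alpha,beta,delta,epsilon,zeta} — only gamma is left for (r5,c4).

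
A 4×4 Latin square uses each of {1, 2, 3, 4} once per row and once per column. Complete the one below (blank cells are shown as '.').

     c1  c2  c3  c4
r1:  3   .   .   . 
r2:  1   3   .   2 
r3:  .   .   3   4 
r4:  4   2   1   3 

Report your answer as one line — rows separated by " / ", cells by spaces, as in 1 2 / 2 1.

row 1 has {3}; column 4 has {2,3,4} — only 1 is left for (r1,c4).
row 2 has {1,2,3}; column 3 has {1,3} — only 4 is left for (r2,c3).
row 3 has {3,4}; column 1 has {1,3,4} — only 2 is left for (r3,c1).
row 3 has {2,3,4}; column 2 has {2,3} — only 1 is left for (r3,c2).
row 1 has {1,3}; column 2 has {1,2,3} — only 4 is left for (r1,c2).
row 1 has {1,3,4}; column 3 has {1,3,4} — only 2 is left for (r1,c3).

3 4 2 1 / 1 3 4 2 / 2 1 3 4 / 4 2 1 3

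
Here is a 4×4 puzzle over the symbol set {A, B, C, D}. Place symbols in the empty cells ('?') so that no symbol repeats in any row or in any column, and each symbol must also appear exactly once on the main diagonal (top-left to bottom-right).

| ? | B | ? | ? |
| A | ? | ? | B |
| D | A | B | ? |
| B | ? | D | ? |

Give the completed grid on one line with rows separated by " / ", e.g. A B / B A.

(r1,c1): row 1 has {B}; column 1 has {A,B,D}; the diagonal has {B}, so it must be C.
(r1,c3): row 1 has {B,C}; column 3 has {B,D}, so it must be A.
(r1,c4): row 1 has {A,B,C}; column 4 has {B}, so it must be D.
(r2,c2): row 2 has {A,B}; column 2 has {A,B}; the diagonal has {B,C}, so it must be D.
(r2,c3): row 2 has {A,B,D}; column 3 has {A,B,D}, so it must be C.
(r3,c4): row 3 has {A,B,D}; column 4 has {B,D}, so it must be C.
(r4,c2): row 4 has {B,D}; column 2 has {A,B,D}, so it must be C.
(r4,c4): row 4 has {B,C,D}; column 4 has {B,C,D}; the diagonal has {B,C,D}, so it must be A.

C B A D / A D C B / D A B C / B C D A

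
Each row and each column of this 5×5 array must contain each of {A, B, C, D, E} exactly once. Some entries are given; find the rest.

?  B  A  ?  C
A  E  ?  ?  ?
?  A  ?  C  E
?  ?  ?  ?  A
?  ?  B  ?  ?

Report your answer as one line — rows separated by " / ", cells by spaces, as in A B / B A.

Cell (r3,c3): row 3 has {A,C,E}; column 3 has {A,B} → D.
Cell (r5,c5): row 5 has {B}; column 5 has {A,C,E} → D.
Cell (r2,c3): row 2 has {A,E}; column 3 has {A,B,D} → C.
Cell (r2,c5): row 2 has {A,C,E}; column 5 has {A,C,D,E} → B.
Cell (r3,c1): row 3 has {A,C,D,E}; column 1 has {A} → B.
Cell (r4,c3): row 4 has {A}; column 3 has {A,B,C,D} → E.
Cell (r5,c2): row 5 has {B,D}; column 2 has {A,B,E} → C.
Cell (r2,c4): row 2 has {A,B,C,E}; column 4 has {C} → D.
Cell (r4,c2): row 4 has {A,E}; column 2 has {A,B,C,E} → D.
Cell (r4,c4): row 4 has {A,D,E}; column 4 has {C,D} → B.
Cell (r5,c1): row 5 has {B,C,D}; column 1 has {A,B} → E.
Cell (r5,c4): row 5 has {B,C,D,E}; column 4 has {B,C,D} → A.
Cell (r1,c1): row 1 has {A,B,C}; column 1 has {A,B,E} → D.
Cell (r1,c4): row 1 has {A,B,C,D}; column 4 has {A,B,C,D} → E.
Cell (r4,c1): row 4 has {A,B,D,E}; column 1 has {A,B,D,E} → C.

D B A E C / A E C D B / B A D C E / C D E B A / E C B A D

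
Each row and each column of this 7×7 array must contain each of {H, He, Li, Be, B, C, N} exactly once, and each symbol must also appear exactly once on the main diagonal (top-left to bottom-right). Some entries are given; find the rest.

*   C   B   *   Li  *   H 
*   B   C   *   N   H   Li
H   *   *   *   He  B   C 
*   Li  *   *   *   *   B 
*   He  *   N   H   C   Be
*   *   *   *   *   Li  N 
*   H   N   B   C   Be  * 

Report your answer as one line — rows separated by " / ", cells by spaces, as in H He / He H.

N C B Be Li He H / Be B C He N H Li / H N Be Li He B C / He Li H C Be N B / B He Li N H C Be / C Be He H B Li N / Li H N B C Be He

row 3 has {H,He,B,C}; column 3 has {B,C,N}; the diagonal has {H,Li,B} — only Be is left for (r3,c3).
row 3 has {H,He,Be,B,C}; column 4 has {B,N} — only Li is left for (r3,c4).
row 4 has {Li,B}; column 5 has {H,He,Li,C,N} — only Be is left for (r4,c5).
row 5 has {H,He,Be,C,N}; column 3 has {Be,B,C,N} — only Li is left for (r5,c3).
row 6 has {Li,N}; column 2 has {H,He,Li,B,C} — only Be is left for (r6,c2).
row 6 has {Li,Be,N}; column 5 has {H,He,Li,Be,C,N} — only B is left for (r6,c5).
row 7 has {H,Be,B,C,N}; column 7 has {H,Li,Be,B,C,N}; the diagonal has {H,Li,Be,B} — only He is left for (r7,c7).
row 1 has {H,Li,B,C}; column 1 has {H}; the diagonal has {H,He,Li,Be,B} — only N is left for (r1,c1).
row 1 has {H,Li,B,C,N}; column 6 has {H,Li,Be,B,C} — only He is left for (r1,c6).
row 3 has {H,He,Li,Be,B,C}; column 2 has {H,He,Li,Be,B,C} — only N is left for (r3,c2).
row 4 has {Li,Be,B}; column 4 has {Li,B,N}; the diagonal has {H,He,Li,Be,B,N} — only C is left for (r4,c4).
row 4 has {Li,Be,B,C}; column 6 has {H,He,Li,Be,B,C} — only N is left for (r4,c6).
row 5 has {H,He,Li,Be,C,N}; column 1 has {H,N} — only B is left for (r5,c1).
row 7 has {H,He,Be,B,C,N}; column 1 has {H,B,N} — only Li is left for (r7,c1).
row 1 has {H,He,Li,B,C,N}; column 4 has {Li,B,C,N} — only Be is left for (r1,c4).
row 2 has {H,Li,B,C,N}; column 4 has {Li,Be,B,C,N} — only He is left for (r2,c4).
row 4 has {Li,Be,B,C,N}; column 1 has {H,Li,B,N} — only He is left for (r4,c1).
row 4 has {He,Li,Be,B,C,N}; column 3 has {Li,Be,B,C,N} — only H is left for (r4,c3).
row 6 has {Li,Be,B,N}; column 1 has {H,He,Li,B,N} — only C is left for (r6,c1).
row 6 has {Li,Be,B,C,N}; column 3 has {H,Li,Be,B,C,N} — only He is left for (r6,c3).
row 6 has {He,Li,Be,B,C,N}; column 4 has {He,Li,Be,B,C,N} — only H is left for (r6,c4).
row 2 has {H,He,Li,B,C,N}; column 1 has {H,He,Li,B,C,N} — only Be is left for (r2,c1).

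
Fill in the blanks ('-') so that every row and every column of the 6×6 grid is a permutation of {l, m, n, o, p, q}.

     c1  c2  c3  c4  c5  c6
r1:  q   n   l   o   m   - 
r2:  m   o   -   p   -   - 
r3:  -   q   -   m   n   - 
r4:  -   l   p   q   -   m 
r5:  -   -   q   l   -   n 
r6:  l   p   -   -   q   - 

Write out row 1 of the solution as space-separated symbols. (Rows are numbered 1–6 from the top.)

q n l o m p

(r1,c6) = p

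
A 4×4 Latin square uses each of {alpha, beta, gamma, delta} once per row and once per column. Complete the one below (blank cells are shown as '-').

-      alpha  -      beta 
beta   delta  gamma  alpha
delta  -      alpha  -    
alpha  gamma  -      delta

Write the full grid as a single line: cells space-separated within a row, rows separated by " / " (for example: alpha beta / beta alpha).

gamma alpha delta beta / beta delta gamma alpha / delta beta alpha gamma / alpha gamma beta delta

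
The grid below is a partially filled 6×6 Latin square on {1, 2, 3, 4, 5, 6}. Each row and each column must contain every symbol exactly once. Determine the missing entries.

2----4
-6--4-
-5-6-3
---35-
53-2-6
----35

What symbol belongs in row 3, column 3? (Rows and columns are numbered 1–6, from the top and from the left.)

1

Cell (r1,c2): row 1 has {2,4}; column 2 has {3,5,6} → 1.
Cell (r1,c4): row 1 has {1,2,4}; column 4 has {2,3,6} → 5.
Cell (r1,c5): row 1 has {1,2,4,5}; column 5 has {3,4,5} → 6.
Cell (r2,c4): row 2 has {4,6}; column 4 has {2,3,5,6} → 1.
Cell (r2,c6): row 2 has {1,4,6}; column 6 has {3,4,5,6} → 2.
Cell (r4,c6): row 4 has {3,5}; column 6 has {2,3,4,5,6} → 1.
Cell (r5,c5): row 5 has {2,3,5,6}; column 5 has {3,4,5,6} → 1.
Cell (r6,c4): row 6 has {3,5}; column 4 has {1,2,3,5,6} → 4.
Cell (r1,c3): row 1 has {1,2,4,5,6}; column 3 is empty so far → 3.
Cell (r2,c1): row 2 has {1,2,4,6}; column 1 has {2,5} → 3.
Cell (r2,c3): row 2 has {1,2,3,4,6}; column 3 has {3} → 5.
Cell (r3,c5): row 3 has {3,5,6}; column 5 has {1,3,4,5,6} → 2.
Cell (r5,c3): row 5 has {1,2,3,5,6}; column 3 has {3,5} → 4.
Cell (r6,c2): row 6 has {3,4,5}; column 2 has {1,3,5,6} → 2.
Cell (r3,c3): row 3 has {2,3,5,6}; column 3 has {3,4,5} → 1.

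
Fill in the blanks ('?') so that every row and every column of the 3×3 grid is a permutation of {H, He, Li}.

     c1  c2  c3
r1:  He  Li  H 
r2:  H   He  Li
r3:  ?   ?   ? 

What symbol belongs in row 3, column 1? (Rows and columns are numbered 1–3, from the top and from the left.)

(r3,c1) = Li

Li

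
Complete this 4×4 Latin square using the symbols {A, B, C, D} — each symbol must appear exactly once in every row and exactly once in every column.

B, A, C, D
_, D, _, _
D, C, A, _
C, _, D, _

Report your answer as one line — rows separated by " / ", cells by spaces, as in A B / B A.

(r2,c1) = A
(r2,c3) = B
(r2,c4) = C
(r3,c4) = B
(r4,c2) = B
(r4,c4) = A

B A C D / A D B C / D C A B / C B D A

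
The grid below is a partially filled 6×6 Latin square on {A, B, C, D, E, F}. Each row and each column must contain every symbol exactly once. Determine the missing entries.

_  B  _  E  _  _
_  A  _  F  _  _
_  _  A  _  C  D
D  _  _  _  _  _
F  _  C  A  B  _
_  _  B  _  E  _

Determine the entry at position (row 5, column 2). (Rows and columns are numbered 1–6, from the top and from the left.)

D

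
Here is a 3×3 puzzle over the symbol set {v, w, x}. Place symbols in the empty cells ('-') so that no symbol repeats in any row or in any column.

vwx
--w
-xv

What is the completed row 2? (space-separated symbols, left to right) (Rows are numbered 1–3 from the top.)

x v w

Cell (r2,c1): row 2 has {w}; column 1 has {v} → x.
Cell (r2,c2): row 2 has {w,x}; column 2 has {w,x} → v.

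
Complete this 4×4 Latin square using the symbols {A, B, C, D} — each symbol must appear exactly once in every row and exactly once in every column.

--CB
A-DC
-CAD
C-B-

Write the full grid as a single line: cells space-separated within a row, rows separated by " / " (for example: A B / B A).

(r1,c1) = D
(r1,c2) = A
(r2,c2) = B
(r3,c1) = B
(r4,c2) = D
(r4,c4) = A

D A C B / A B D C / B C A D / C D B A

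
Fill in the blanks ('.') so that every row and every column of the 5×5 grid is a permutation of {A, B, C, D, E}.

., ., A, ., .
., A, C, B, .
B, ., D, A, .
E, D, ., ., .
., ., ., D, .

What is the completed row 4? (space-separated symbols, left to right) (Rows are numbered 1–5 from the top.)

row 2 has {A,B,C}; column 1 has {B,E} — only D is left for (r2,c1).
row 2 has {A,B,C,D}; column 5 is empty so far — only E is left for (r2,c5).
row 3 has {A,B,D}; column 5 has {E} — only C is left for (r3,c5).
row 4 has {D,E}; column 3 has {A,C,D} — only B is left for (r4,c3).
row 4 has {B,D,E}; column 4 has {A,B,D} — only C is left for (r4,c4).
row 4 has {B,C,D,E}; column 5 has {C,E} — only A is left for (r4,c5).

E D B C A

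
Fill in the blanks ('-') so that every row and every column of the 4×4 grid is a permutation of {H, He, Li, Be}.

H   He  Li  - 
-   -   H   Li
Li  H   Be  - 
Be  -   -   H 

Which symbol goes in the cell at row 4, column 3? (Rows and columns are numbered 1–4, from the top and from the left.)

He

Cell (r1,c4): row 1 has {H,He,Li}; column 4 has {H,Li} → Be.
Cell (r2,c1): row 2 has {H,Li}; column 1 has {H,Li,Be} → He.
Cell (r2,c2): row 2 has {H,He,Li}; column 2 has {H,He} → Be.
Cell (r3,c4): row 3 has {H,Li,Be}; column 4 has {H,Li,Be} → He.
Cell (r4,c2): row 4 has {H,Be}; column 2 has {H,He,Be} → Li.
Cell (r4,c3): row 4 has {H,Li,Be}; column 3 has {H,Li,Be} → He.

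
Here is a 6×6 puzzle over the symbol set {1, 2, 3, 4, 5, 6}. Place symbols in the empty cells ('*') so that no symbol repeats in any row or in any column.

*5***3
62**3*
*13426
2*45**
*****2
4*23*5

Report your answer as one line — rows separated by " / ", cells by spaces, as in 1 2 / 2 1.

(r1,c1): row 1 has {3,5}; column 1 has {2,4,6}, so it must be 1.
(r1,c3): row 1 has {1,3,5}; column 3 has {2,3,4}, so it must be 6.
(r1,c4): row 1 has {1,3,5,6}; column 4 has {3,4,5}, so it must be 2.
(r1,c5): row 1 has {1,2,3,5,6}; column 5 has {2,3}, so it must be 4.
(r2,c4): row 2 has {2,3,6}; column 4 has {2,3,4,5}, so it must be 1.
(r2,c6): row 2 has {1,2,3,6}; column 6 has {2,3,5,6}, so it must be 4.
(r3,c1): row 3 has {1,2,3,4,6}; column 1 has {1,2,4,6}, so it must be 5.
(r4,c6): row 4 has {2,4,5}; column 6 has {2,3,4,5,6}, so it must be 1.
(r5,c1): row 5 has {2}; column 1 has {1,2,4,5,6}, so it must be 3.
(r5,c4): row 5 has {2,3}; column 4 has {1,2,3,4,5}, so it must be 6.
(r6,c2): row 6 has {2,3,4,5}; column 2 has {1,2,5}, so it must be 6.
(r6,c5): row 6 has {2,3,4,5,6}; column 5 has {2,3,4}, so it must be 1.
(r2,c3): row 2 has {1,2,3,4,6}; column 3 has {2,3,4,6}, so it must be 5.
(r4,c2): row 4 has {1,2,4,5}; column 2 has {1,2,5,6}, so it must be 3.
(r4,c5): row 4 has {1,2,3,4,5}; column 5 has {1,2,3,4}, so it must be 6.
(r5,c2): row 5 has {2,3,6}; column 2 has {1,2,3,5,6}, so it must be 4.
(r5,c3): row 5 has {2,3,4,6}; column 3 has {2,3,4,5,6}, so it must be 1.
(r5,c5): row 5 has {1,2,3,4,6}; column 5 has {1,2,3,4,6}, so it must be 5.

1 5 6 2 4 3 / 6 2 5 1 3 4 / 5 1 3 4 2 6 / 2 3 4 5 6 1 / 3 4 1 6 5 2 / 4 6 2 3 1 5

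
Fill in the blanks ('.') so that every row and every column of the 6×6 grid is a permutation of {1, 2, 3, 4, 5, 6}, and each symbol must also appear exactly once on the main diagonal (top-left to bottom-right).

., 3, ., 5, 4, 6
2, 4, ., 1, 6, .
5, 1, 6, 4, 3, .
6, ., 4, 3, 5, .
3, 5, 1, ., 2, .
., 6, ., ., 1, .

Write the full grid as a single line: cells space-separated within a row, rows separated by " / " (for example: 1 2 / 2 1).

1 3 2 5 4 6 / 2 4 5 1 6 3 / 5 1 6 4 3 2 / 6 2 4 3 5 1 / 3 5 1 6 2 4 / 4 6 3 2 1 5

row 1 has {3,4,5,6}; column 1 has {2,3,5,6}; the diagonal has {2,3,4,6} — only 1 is left for (r1,c1).
row 1 has {1,3,4,5,6}; column 3 has {1,4,6} — only 2 is left for (r1,c3).
row 3 has {1,3,4,5,6}; column 6 has {6} — only 2 is left for (r3,c6).
row 4 has {3,4,5,6}; column 2 has {1,3,4,5,6} — only 2 is left for (r4,c2).
row 4 has {2,3,4,5,6}; column 6 has {2,6} — only 1 is left for (r4,c6).
row 5 has {1,2,3,5}; column 4 has {1,3,4,5} — only 6 is left for (r5,c4).
row 5 has {1,2,3,5,6}; column 6 has {1,2,6} — only 4 is left for (r5,c6).
row 6 has {1,6}; column 1 has {1,2,3,5,6} — only 4 is left for (r6,c1).
row 6 has {1,4,6}; column 4 has {1,3,4,5,6} — only 2 is left for (r6,c4).
row 6 has {1,2,4,6}; column 6 has {1,2,4,6}; the diagonal has {1,2,3,4,6} — only 5 is left for (r6,c6).
row 2 has {1,2,4,6}; column 6 has {1,2,4,5,6} — only 3 is left for (r2,c6).
row 6 has {1,2,4,5,6}; column 3 has {1,2,4,6} — only 3 is left for (r6,c3).
row 2 has {1,2,3,4,6}; column 3 has {1,2,3,4,6} — only 5 is left for (r2,c3).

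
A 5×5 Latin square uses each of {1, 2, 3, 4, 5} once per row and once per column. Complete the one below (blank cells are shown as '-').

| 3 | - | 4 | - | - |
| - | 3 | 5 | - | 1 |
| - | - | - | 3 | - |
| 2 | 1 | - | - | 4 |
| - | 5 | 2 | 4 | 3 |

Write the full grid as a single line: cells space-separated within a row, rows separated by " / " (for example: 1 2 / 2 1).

(r1,c2) = 2
(r1,c5) = 5
(r2,c1) = 4
(r2,c4) = 2
(r3,c2) = 4
(r3,c3) = 1
(r3,c5) = 2
(r4,c3) = 3
(r4,c4) = 5
(r5,c1) = 1
(r1,c4) = 1
(r3,c1) = 5

3 2 4 1 5 / 4 3 5 2 1 / 5 4 1 3 2 / 2 1 3 5 4 / 1 5 2 4 3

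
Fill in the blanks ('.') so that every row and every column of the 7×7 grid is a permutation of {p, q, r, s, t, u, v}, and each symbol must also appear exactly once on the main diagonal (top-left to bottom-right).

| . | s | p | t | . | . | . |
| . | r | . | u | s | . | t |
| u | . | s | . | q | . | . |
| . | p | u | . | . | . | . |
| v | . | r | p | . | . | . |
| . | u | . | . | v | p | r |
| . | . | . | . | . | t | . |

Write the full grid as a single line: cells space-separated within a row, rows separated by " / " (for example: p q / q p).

(r1,c1) = q
(r2,c1) = p
(r4,c4) = v
(r7,c7) = u
(r1,c7) = v
(r3,c4) = r
(r3,c6) = v
(r3,c7) = p
(r5,c5) = t
(r2,c6) = q
(r3,c2) = t
(r4,c5) = r
(r4,c6) = s
(r4,c7) = q
(r5,c2) = q
(r5,c6) = u
(r5,c7) = s
(r7,c2) = v
(r7,c3) = q
(r7,c4) = s
(r7,c5) = p
(r1,c5) = u
(r1,c6) = r
(r2,c3) = v
(r4,c1) = t
(r6,c1) = s
(r6,c3) = t
(r6,c4) = q
(r7,c1) = r

q s p t u r v / p r v u s q t / u t s r q v p / t p u v r s q / v q r p t u s / s u t q v p r / r v q s p t u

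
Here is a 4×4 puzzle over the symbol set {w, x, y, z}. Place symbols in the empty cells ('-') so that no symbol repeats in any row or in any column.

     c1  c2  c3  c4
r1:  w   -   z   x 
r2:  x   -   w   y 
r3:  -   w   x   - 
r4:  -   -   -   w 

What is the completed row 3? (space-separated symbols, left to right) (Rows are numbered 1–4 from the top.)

At row 1, column 2: row 1 has {w,x,z}; column 2 has {w}; that leaves y.
At row 2, column 2: row 2 has {w,x,y}; column 2 has {w,y}; that leaves z.
At row 3, column 4: row 3 has {w,x}; column 4 has {w,x,y}; that leaves z.
At row 4, column 2: row 4 has {w}; column 2 has {w,y,z}; that leaves x.
At row 4, column 3: row 4 has {w,x}; column 3 has {w,x,z}; that leaves y.
At row 3, column 1: row 3 has {w,x,z}; column 1 has {w,x}; that leaves y.

y w x z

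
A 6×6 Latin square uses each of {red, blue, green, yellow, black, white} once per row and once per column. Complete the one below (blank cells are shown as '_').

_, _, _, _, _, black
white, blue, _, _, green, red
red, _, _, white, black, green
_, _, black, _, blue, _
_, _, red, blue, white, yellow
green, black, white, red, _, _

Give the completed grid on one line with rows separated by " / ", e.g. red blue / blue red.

blue white green yellow red black / white blue yellow black green red / red yellow blue white black green / yellow red black green blue white / black green red blue white yellow / green black white red yellow blue

row 2 has {red,blue,green,white}; column 3 has {red,black,white} — only yellow is left for (r2,c3).
row 2 has {red,blue,green,yellow,white}; column 4 has {red,blue,white} — only black is left for (r2,c4).
row 3 has {red,green,black,white}; column 2 has {blue,black} — only yellow is left for (r3,c2).
row 3 has {red,green,yellow,black,white}; column 3 has {red,yellow,black,white} — only blue is left for (r3,c3).
row 4 has {blue,black}; column 1 has {red,green,white} — only yellow is left for (r4,c1).
row 4 has {blue,yellow,black}; column 4 has {red,blue,black,white} — only green is left for (r4,c4).
row 4 has {blue,green,yellow,black}; column 6 has {red,green,yellow,black} — only white is left for (r4,c6).
row 5 has {red,blue,yellow,white}; column 1 has {red,green,yellow,white} — only black is left for (r5,c1).
row 5 has {red,blue,yellow,black,white}; column 2 has {blue,yellow,black} — only green is left for (r5,c2).
row 6 has {red,green,black,white}; column 5 has {blue,green,black,white} — only yellow is left for (r6,c5).
row 6 has {red,green,yellow,black,white}; column 6 has {red,green,yellow,black,white} — only blue is left for (r6,c6).
row 1 has {black}; column 1 has {red,green,yellow,black,white} — only blue is left for (r1,c1).
row 1 has {blue,black}; column 3 has {red,blue,yellow,black,white} — only green is left for (r1,c3).
row 1 has {blue,green,black}; column 4 has {red,blue,green,black,white} — only yellow is left for (r1,c4).
row 1 has {blue,green,yellow,black}; column 5 has {blue,green,yellow,black,white} — only red is left for (r1,c5).
row 4 has {blue,green,yellow,black,white}; column 2 has {blue,green,yellow,black} — only red is left for (r4,c2).
row 1 has {red,blue,green,yellow,black}; column 2 has {red,blue,green,yellow,black} — only white is left for (r1,c2).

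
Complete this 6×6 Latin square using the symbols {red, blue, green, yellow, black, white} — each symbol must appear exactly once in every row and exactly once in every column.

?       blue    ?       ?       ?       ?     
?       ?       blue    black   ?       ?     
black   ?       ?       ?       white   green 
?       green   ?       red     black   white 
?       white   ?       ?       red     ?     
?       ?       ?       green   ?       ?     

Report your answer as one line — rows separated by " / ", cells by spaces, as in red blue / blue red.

red blue green white yellow black / white red blue black green yellow / black yellow red blue white green / blue green yellow red black white / green white black yellow red blue / yellow black white green blue red

row 4 has {red,green,black,white}; column 3 has {blue} — only yellow is left for (r4,c3).
row 3 has {green,black,white}; column 3 has {blue,yellow} — only red is left for (r3,c3).
row 4 has {red,green,yellow,black,white}; column 1 has {black} — only blue is left for (r4,c1).
row 3 has {red,green,black,white}; column 2 has {blue,green,white} — only yellow is left for (r3,c2).
row 3 has {red,green,yellow,black,white}; column 4 has {red,green,black} — only blue is left for (r3,c4).
row 5 has {red,white}; column 4 has {red,blue,green,black} — only yellow is left for (r5,c4).
row 1 has {blue}; column 4 has {red,blue,green,yellow,black} — only white is left for (r1,c4).
row 2 has {blue,black}; column 2 has {blue,green,yellow,white} — only red is left for (r2,c2).
row 2 has {red,blue,black}; column 6 has {green,white} — only yellow is left for (r2,c6).
row 5 has {red,yellow,white}; column 1 has {blue,black} — only green is left for (r5,c1).
row 5 has {red,green,yellow,white}; column 3 has {red,blue,yellow} — only black is left for (r5,c3).
row 5 has {red,green,yellow,black,white}; column 6 has {green,yellow,white} — only blue is left for (r5,c6).
row 6 has {green}; column 2 has {red,blue,green,yellow,white} — only black is left for (r6,c2).
row 6 has {green,black}; column 3 has {red,blue,yellow,black} — only white is left for (r6,c3).
row 6 has {green,black,white}; column 6 has {blue,green,yellow,white} — only red is left for (r6,c6).
row 1 has {blue,white}; column 3 has {red,blue,yellow,black,white} — only green is left for (r1,c3).
row 1 has {blue,green,white}; column 5 has {red,black,white} — only yellow is left for (r1,c5).
row 1 has {blue,green,yellow,white}; column 6 has {red,blue,green,yellow,white} — only black is left for (r1,c6).
row 2 has {red,blue,yellow,black}; column 1 has {blue,green,black} — only white is left for (r2,c1).
row 2 has {red,blue,yellow,black,white}; column 5 has {red,yellow,black,white} — only green is left for (r2,c5).
row 6 has {red,green,black,white}; column 1 has {blue,green,black,white} — only yellow is left for (r6,c1).
row 6 has {red,green,yellow,black,white}; column 5 has {red,green,yellow,black,white} — only blue is left for (r6,c5).
row 1 has {blue,green,yellow,black,white}; column 1 has {blue,green,yellow,black,white} — only red is left for (r1,c1).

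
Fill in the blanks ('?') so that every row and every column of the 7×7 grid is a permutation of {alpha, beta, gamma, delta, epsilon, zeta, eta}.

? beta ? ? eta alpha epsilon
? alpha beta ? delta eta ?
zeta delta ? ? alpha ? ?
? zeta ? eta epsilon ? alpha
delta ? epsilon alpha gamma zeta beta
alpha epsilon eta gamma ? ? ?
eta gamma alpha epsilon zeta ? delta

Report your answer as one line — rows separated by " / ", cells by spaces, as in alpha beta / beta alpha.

gamma beta zeta delta eta alpha epsilon / epsilon alpha beta zeta delta eta gamma / zeta delta gamma beta alpha epsilon eta / beta zeta delta eta epsilon gamma alpha / delta eta epsilon alpha gamma zeta beta / alpha epsilon eta gamma beta delta zeta / eta gamma alpha epsilon zeta beta delta

(r1,c1): row 1 has {alpha,beta,epsilon,eta}; column 1 has {alpha,delta,zeta,eta}, so it must be gamma.
(r2,c1): row 2 has {alpha,beta,delta,eta}; column 1 has {alpha,gamma,delta,zeta,eta}, so it must be epsilon.
(r2,c4): row 2 has {alpha,beta,delta,epsilon,eta}; column 4 has {alpha,gamma,epsilon,eta}, so it must be zeta.
(r2,c7): row 2 has {alpha,beta,delta,epsilon,zeta,eta}; column 7 has {alpha,beta,delta,epsilon}, so it must be gamma.
(r3,c3): row 3 has {alpha,delta,zeta}; column 3 has {alpha,beta,epsilon,eta}, so it must be gamma.
(r3,c4): row 3 has {alpha,gamma,delta,zeta}; column 4 has {alpha,gamma,epsilon,zeta,eta}, so it must be beta.
(r3,c6): row 3 has {alpha,beta,gamma,delta,zeta}; column 6 has {alpha,zeta,eta}, so it must be epsilon.
(r3,c7): row 3 has {alpha,beta,gamma,delta,epsilon,zeta}; column 7 has {alpha,beta,gamma,delta,epsilon}, so it must be eta.
(r4,c1): row 4 has {alpha,epsilon,zeta,eta}; column 1 has {alpha,gamma,delta,epsilon,zeta,eta}, so it must be beta.
(r4,c3): row 4 has {alpha,beta,epsilon,zeta,eta}; column 3 has {alpha,beta,gamma,epsilon,eta}, so it must be delta.
(r4,c6): row 4 has {alpha,beta,delta,epsilon,zeta,eta}; column 6 has {alpha,epsilon,zeta,eta}, so it must be gamma.
(r5,c2): row 5 has {alpha,beta,gamma,delta,epsilon,zeta}; column 2 has {alpha,beta,gamma,delta,epsilon,zeta}, so it must be eta.
(r6,c5): row 6 has {alpha,gamma,epsilon,eta}; column 5 has {alpha,gamma,delta,epsilon,zeta,eta}, so it must be beta.
(r6,c6): row 6 has {alpha,beta,gamma,epsilon,eta}; column 6 has {alpha,gamma,epsilon,zeta,eta}, so it must be delta.
(r6,c7): row 6 has {alpha,beta,gamma,delta,epsilon,eta}; column 7 has {alpha,beta,gamma,delta,epsilon,eta}, so it must be zeta.
(r7,c6): row 7 has {alpha,gamma,delta,epsilon,zeta,eta}; column 6 has {alpha,gamma,delta,epsilon,zeta,eta}, so it must be beta.
(r1,c3): row 1 has {alpha,beta,gamma,epsilon,eta}; column 3 has {alpha,beta,gamma,delta,epsilon,eta}, so it must be zeta.
(r1,c4): row 1 has {alpha,beta,gamma,epsilon,zeta,eta}; column 4 has {alpha,beta,gamma,epsilon,zeta,eta}, so it must be delta.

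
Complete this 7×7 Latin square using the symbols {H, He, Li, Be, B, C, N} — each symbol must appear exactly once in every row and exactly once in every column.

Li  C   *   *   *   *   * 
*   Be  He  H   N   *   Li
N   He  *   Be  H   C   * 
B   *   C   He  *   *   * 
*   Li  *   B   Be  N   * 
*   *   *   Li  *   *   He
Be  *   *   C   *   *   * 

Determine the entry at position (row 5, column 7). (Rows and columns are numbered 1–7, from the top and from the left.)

C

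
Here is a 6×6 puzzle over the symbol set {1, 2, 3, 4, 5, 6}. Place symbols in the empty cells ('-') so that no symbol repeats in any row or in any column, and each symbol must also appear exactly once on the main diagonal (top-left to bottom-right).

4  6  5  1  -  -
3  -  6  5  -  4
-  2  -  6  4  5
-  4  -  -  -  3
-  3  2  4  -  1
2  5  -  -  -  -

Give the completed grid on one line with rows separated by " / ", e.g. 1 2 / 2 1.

4 6 5 1 3 2 / 3 1 6 5 2 4 / 1 2 3 6 4 5 / 5 4 1 2 6 3 / 6 3 2 4 5 1 / 2 5 4 3 1 6

At row 1, column 6: row 1 has {1,4,5,6}; column 6 has {1,3,4,5}; that leaves 2.
At row 2, column 2: row 2 has {3,4,5,6}; column 2 has {2,3,4,5,6}; the diagonal has {4}; that leaves 1.
At row 2, column 5: row 2 has {1,3,4,5,6}; column 5 has {4}; that leaves 2.
At row 3, column 1: row 3 has {2,4,5,6}; column 1 has {2,3,4}; that leaves 1.
At row 3, column 3: row 3 has {1,2,4,5,6}; column 3 has {2,5,6}; the diagonal has {1,4}; that leaves 3.
At row 4, column 3: row 4 has {3,4}; column 3 has {2,3,5,6}; that leaves 1.
At row 4, column 4: row 4 has {1,3,4}; column 4 has {1,4,5,6}; the diagonal has {1,3,4}; that leaves 2.
At row 6, column 3: row 6 has {2,5}; column 3 has {1,2,3,5,6}; that leaves 4.
At row 6, column 4: row 6 has {2,4,5}; column 4 has {1,2,4,5,6}; that leaves 3.
At row 6, column 6: row 6 has {2,3,4,5}; column 6 has {1,2,3,4,5}; the diagonal has {1,2,3,4}; that leaves 6.
At row 1, column 5: row 1 has {1,2,4,5,6}; column 5 has {2,4}; that leaves 3.
At row 5, column 5: row 5 has {1,2,3,4}; column 5 has {2,3,4}; the diagonal has {1,2,3,4,6}; that leaves 5.
At row 6, column 5: row 6 has {2,3,4,5,6}; column 5 has {2,3,4,5}; that leaves 1.
At row 4, column 5: row 4 has {1,2,3,4}; column 5 has {1,2,3,4,5}; that leaves 6.
At row 5, column 1: row 5 has {1,2,3,4,5}; column 1 has {1,2,3,4}; that leaves 6.
At row 4, column 1: row 4 has {1,2,3,4,6}; column 1 has {1,2,3,4,6}; that leaves 5.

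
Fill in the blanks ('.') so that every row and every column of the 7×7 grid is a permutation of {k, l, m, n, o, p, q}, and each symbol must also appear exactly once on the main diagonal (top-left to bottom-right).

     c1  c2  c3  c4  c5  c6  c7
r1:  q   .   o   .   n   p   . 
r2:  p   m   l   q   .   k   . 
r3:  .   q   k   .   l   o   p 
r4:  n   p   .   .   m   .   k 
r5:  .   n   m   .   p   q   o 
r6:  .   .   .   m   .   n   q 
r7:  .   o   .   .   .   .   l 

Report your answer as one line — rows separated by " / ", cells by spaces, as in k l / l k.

q k o l n p m / p m l q o k n / m q k n l o p / n p q o m l k / l n m k p q o / o l p m k n q / k o n p q m l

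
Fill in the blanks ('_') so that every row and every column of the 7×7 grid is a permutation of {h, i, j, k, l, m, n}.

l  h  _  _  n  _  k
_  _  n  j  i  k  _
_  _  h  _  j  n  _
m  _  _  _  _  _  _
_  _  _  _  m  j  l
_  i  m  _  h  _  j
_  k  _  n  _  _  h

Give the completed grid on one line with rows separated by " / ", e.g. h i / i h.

At row 2, column 1: row 2 has {i,j,k,n}; column 1 has {l,m}; that leaves h.
At row 2, column 7: row 2 has {h,i,j,k,n}; column 7 has {h,j,k,l}; that leaves m.
At row 3, column 7: row 3 has {h,j,n}; column 7 has {h,j,k,l,m}; that leaves i.
At row 4, column 7: row 4 has {m}; column 7 has {h,i,j,k,l,m}; that leaves n.
At row 5, column 2: row 5 has {j,l,m}; column 2 has {h,i,k}; that leaves n.
At row 6, column 6: row 6 has {h,i,j,m}; column 6 has {j,k,n}; that leaves l.
At row 7, column 5: row 7 has {h,k,n}; column 5 has {h,i,j,m,n}; that leaves l.
At row 2, column 2: row 2 has {h,i,j,k,m,n}; column 2 has {h,i,k,n}; that leaves l.
At row 3, column 1: row 3 has {h,i,j,n}; column 1 has {h,l,m}; that leaves k.
At row 3, column 2: row 3 has {h,i,j,k,n}; column 2 has {h,i,k,l,n}; that leaves m.
At row 3, column 4: row 3 has {h,i,j,k,m,n}; column 4 has {j,n}; that leaves l.
At row 4, column 2: row 4 has {m,n}; column 2 has {h,i,k,l,m,n}; that leaves j.
At row 4, column 5: row 4 has {j,m,n}; column 5 has {h,i,j,l,m,n}; that leaves k.
At row 5, column 1: row 5 has {j,l,m,n}; column 1 has {h,k,l,m}; that leaves i.
At row 5, column 3: row 5 has {i,j,l,m,n}; column 3 has {h,m,n}; that leaves k.
At row 5, column 4: row 5 has {i,j,k,l,m,n}; column 4 has {j,l,n}; that leaves h.
At row 6, column 1: row 6 has {h,i,j,l,m}; column 1 has {h,i,k,l,m}; that leaves n.
At row 6, column 4: row 6 has {h,i,j,l,m,n}; column 4 has {h,j,l,n}; that leaves k.
At row 7, column 1: row 7 has {h,k,l,n}; column 1 has {h,i,k,l,m,n}; that leaves j.
At row 7, column 3: row 7 has {h,j,k,l,n}; column 3 has {h,k,m,n}; that leaves i.
At row 7, column 6: row 7 has {h,i,j,k,l,n}; column 6 has {j,k,l,n}; that leaves m.
At row 1, column 3: row 1 has {h,k,l,n}; column 3 has {h,i,k,m,n}; that leaves j.
At row 1, column 6: row 1 has {h,j,k,l,n}; column 6 has {j,k,l,m,n}; that leaves i.
At row 4, column 3: row 4 has {j,k,m,n}; column 3 has {h,i,j,k,m,n}; that leaves l.
At row 4, column 4: row 4 has {j,k,l,m,n}; column 4 has {h,j,k,l,n}; that leaves i.
At row 4, column 6: row 4 has {i,j,k,l,m,n}; column 6 has {i,j,k,l,m,n}; that leaves h.
At row 1, column 4: row 1 has {h,i,j,k,l,n}; column 4 has {h,i,j,k,l,n}; that leaves m.

l h j m n i k / h l n j i k m / k m h l j n i / m j l i k h n / i n k h m j l / n i m k h l j / j k i n l m h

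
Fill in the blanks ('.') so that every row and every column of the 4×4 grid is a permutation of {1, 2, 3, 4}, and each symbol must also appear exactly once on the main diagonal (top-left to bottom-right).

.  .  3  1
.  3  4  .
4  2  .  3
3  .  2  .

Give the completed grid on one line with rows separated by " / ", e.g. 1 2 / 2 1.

At row 1, column 1: row 1 has {1,3}; column 1 has {3,4}; the diagonal has {3}; that leaves 2.
At row 1, column 2: row 1 has {1,2,3}; column 2 has {2,3}; that leaves 4.
At row 2, column 1: row 2 has {3,4}; column 1 has {2,3,4}; that leaves 1.
At row 2, column 4: row 2 has {1,3,4}; column 4 has {1,3}; that leaves 2.
At row 3, column 3: row 3 has {2,3,4}; column 3 has {2,3,4}; the diagonal has {2,3}; that leaves 1.
At row 4, column 2: row 4 has {2,3}; column 2 has {2,3,4}; that leaves 1.
At row 4, column 4: row 4 has {1,2,3}; column 4 has {1,2,3}; the diagonal has {1,2,3}; that leaves 4.

2 4 3 1 / 1 3 4 2 / 4 2 1 3 / 3 1 2 4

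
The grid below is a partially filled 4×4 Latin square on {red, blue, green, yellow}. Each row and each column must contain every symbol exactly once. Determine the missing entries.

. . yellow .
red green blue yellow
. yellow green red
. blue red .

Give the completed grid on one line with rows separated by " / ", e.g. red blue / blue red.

Cell (r1,c2): row 1 has {yellow}; column 2 has {blue,green,yellow} → red.
Cell (r3,c1): row 3 has {red,green,yellow}; column 1 has {red} → blue.
Cell (r4,c4): row 4 has {red,blue}; column 4 has {red,yellow} → green.
Cell (r1,c1): row 1 has {red,yellow}; column 1 has {red,blue} → green.
Cell (r1,c4): row 1 has {red,green,yellow}; column 4 has {red,green,yellow} → blue.
Cell (r4,c1): row 4 has {red,blue,green}; column 1 has {red,blue,green} → yellow.

green red yellow blue / red green blue yellow / blue yellow green red / yellow blue red green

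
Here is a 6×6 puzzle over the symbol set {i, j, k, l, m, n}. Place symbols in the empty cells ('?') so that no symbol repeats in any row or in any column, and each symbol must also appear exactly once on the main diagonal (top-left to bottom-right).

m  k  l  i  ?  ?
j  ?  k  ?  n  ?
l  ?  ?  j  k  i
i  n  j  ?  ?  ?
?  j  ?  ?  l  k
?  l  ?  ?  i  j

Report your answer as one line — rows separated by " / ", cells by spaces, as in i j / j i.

m k l i j n / j i k l n m / l m n j k i / i n j k m l / n j i m l k / k l m n i j

row 1 has {i,k,l,m}; column 5 has {i,k,l,n} — only j is left for (r1,c5).
row 1 has {i,j,k,l,m}; column 6 has {i,j,k} — only n is left for (r1,c6).
row 2 has {j,k,n}; column 2 has {j,k,l,n}; the diagonal has {j,l,m} — only i is left for (r2,c2).
row 3 has {i,j,k,l}; column 2 has {i,j,k,l,n} — only m is left for (r3,c2).
row 3 has {i,j,k,l,m}; column 3 has {j,k,l}; the diagonal has {i,j,l,m} — only n is left for (r3,c3).
row 4 has {i,j,n}; column 4 has {i,j}; the diagonal has {i,j,l,m,n} — only k is left for (r4,c4).
row 4 has {i,j,k,n}; column 5 has {i,j,k,l,n} — only m is left for (r4,c5).
row 4 has {i,j,k,m,n}; column 6 has {i,j,k,n} — only l is left for (r4,c6).
row 5 has {j,k,l}; column 1 has {i,j,l,m} — only n is left for (r5,c1).
row 5 has {j,k,l,n}; column 4 has {i,j,k} — only m is left for (r5,c4).
row 6 has {i,j,l}; column 1 has {i,j,l,m,n} — only k is left for (r6,c1).
row 6 has {i,j,k,l}; column 3 has {j,k,l,n} — only m is left for (r6,c3).
row 6 has {i,j,k,l,m}; column 4 has {i,j,k,m} — only n is left for (r6,c4).
row 2 has {i,j,k,n}; column 4 has {i,j,k,m,n} — only l is left for (r2,c4).
row 2 has {i,j,k,l,n}; column 6 has {i,j,k,l,n} — only m is left for (r2,c6).
row 5 has {j,k,l,m,n}; column 3 has {j,k,l,m,n} — only i is left for (r5,c3).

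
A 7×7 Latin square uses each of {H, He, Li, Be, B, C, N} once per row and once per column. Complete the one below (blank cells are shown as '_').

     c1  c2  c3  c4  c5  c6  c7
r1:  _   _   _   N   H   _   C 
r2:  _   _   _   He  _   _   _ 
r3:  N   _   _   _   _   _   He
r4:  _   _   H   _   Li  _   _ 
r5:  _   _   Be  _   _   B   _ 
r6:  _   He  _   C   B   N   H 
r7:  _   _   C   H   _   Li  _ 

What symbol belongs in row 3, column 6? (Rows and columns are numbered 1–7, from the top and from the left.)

Cell (r5,c4): row 5 has {Be,B}; column 4 has {H,He,C,N} → Li.
Cell (r5,c7): row 5 has {Li,Be,B}; column 7 has {H,He,C} → N.
Cell (r6,c3): row 6 has {H,He,B,C,N}; column 3 has {H,Be,C} → Li.
Cell (r3,c3): row 3 has {He,N}; column 3 has {H,Li,Be,C} → B.
Cell (r3,c4): row 3 has {He,B,N}; column 4 has {H,He,Li,C,N} → Be.
Cell (r3,c5): row 3 has {He,Be,B,N}; column 5 has {H,Li,B} → C.
Cell (r3,c6): row 3 has {He,Be,B,C,N}; column 6 has {Li,B,N} → H.

H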